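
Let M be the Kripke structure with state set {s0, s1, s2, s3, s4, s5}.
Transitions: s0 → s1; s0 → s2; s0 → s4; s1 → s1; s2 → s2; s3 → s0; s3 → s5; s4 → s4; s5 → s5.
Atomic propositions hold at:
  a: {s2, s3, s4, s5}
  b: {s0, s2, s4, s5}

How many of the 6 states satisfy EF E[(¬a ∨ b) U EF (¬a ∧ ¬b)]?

Sat(¬a) = {s0, s1}
Sat(¬a ∨ b) = {s0, s1, s2, s4, s5}
Sat(¬b) = {s1, s3}
Sat(¬a ∧ ¬b) = {s1}
EF (¬a ∧ ¬b): least fixpoint, start Z0 = {s1}, add states with some successor in Z. Z1 = {s0, s1}; Z2 = {s0, s1, s3}; fixed.
Sat(EF (¬a ∧ ¬b)) = {s0, s1, s3}
E[(¬a ∨ b) U EF (¬a ∧ ¬b)]: least fixpoint, start Z0 = Sat(EF (¬a ∧ ¬b)) = {s0, s1, s3}, add states in Sat(¬a ∨ b) with some successor in Z. Already a fixed point.
Sat(E[(¬a ∨ b) U EF (¬a ∧ ¬b)]) = {s0, s1, s3}
EF E[(¬a ∨ b) U EF (¬a ∧ ¬b)]: least fixpoint, start Z0 = {s0, s1, s3}, add states with some successor in Z. Already a fixed point.
Sat(EF E[(¬a ∨ b) U EF (¬a ∧ ¬b)]) = {s0, s1, s3}
|Sat(EF E[(¬a ∨ b) U EF (¬a ∧ ¬b)])| = |{s0, s1, s3}| = 3.

3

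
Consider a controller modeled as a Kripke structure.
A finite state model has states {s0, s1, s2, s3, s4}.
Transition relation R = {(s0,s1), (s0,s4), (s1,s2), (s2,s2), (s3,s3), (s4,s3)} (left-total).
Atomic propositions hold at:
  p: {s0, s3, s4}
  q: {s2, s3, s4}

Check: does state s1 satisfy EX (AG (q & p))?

No

Sat(q & p) = {s3, s4}
AG (q & p): greatest fixpoint, start Z0 = {s3, s4}, keep only states in Sat with every successor in Z. Already a fixed point.
Sat(AG (q & p)) = {s3, s4}
Sat(EX (AG (q & p))) = {s : some successor in {s3, s4}} = {s0, s3, s4}
s1 ∉ Sat(EX (AG (q & p))) = {s0, s3, s4}, so the formula does not hold at s1.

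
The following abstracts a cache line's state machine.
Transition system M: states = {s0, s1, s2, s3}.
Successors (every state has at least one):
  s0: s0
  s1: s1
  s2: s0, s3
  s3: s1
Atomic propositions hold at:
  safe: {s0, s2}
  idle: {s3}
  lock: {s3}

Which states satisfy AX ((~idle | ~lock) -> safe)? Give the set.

Sat(~idle) = {s0, s1, s2}
Sat(~lock) = {s0, s1, s2}
Sat(~idle | ~lock) = {s0, s1, s2}
Sat((~idle | ~lock) -> safe) = {s0, s2, s3}
Sat(AX ((~idle | ~lock) -> safe)) = {s : every successor in {s0, s2, s3}} = {s0, s2}

{s0, s2}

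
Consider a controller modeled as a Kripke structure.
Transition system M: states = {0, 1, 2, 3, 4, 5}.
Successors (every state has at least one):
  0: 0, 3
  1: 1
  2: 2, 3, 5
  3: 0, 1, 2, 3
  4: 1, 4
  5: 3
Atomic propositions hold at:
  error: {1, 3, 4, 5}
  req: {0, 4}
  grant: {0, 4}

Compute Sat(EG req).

{0, 4}

EG req: greatest fixpoint, start Z0 = {0, 4}, keep only states in Sat with some successor in Z. Already a fixed point.
Sat(EG req) = {0, 4}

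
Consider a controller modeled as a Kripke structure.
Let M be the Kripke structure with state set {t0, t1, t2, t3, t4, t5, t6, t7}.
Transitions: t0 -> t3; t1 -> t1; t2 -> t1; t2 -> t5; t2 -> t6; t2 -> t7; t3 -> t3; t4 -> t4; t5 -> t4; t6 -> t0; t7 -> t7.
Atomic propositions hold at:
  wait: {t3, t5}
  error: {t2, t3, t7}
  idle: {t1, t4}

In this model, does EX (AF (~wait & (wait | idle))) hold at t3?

Sat(~wait) = {t0, t1, t2, t4, t6, t7}
Sat(wait | idle) = {t1, t3, t4, t5}
Sat(~wait & (wait | idle)) = {t1, t4}
AF (~wait & (wait | idle)): least fixpoint, start Z0 = {t1, t4}, add states with every successor in Z. Z1 = {t1, t4, t5}; fixed.
Sat(AF (~wait & (wait | idle))) = {t1, t4, t5}
Sat(EX (AF (~wait & (wait | idle)))) = {s : some successor in {t1, t4, t5}} = {t1, t2, t4, t5}
t3 ∉ Sat(EX (AF (~wait & (wait | idle)))) = {t1, t2, t4, t5}, so the formula does not hold at t3.

No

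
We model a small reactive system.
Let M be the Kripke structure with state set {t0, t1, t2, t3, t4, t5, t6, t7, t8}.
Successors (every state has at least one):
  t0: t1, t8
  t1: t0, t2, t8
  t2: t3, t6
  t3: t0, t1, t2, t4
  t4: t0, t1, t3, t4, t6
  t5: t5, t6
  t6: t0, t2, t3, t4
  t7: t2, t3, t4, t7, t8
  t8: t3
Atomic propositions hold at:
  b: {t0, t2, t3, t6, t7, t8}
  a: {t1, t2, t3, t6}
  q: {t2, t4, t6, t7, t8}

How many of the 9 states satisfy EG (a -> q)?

5

Sat(a -> q) = {t0, t2, t4, t5, t6, t7, t8}
EG (a -> q): greatest fixpoint, start Z0 = {t0, t2, t4, t5, t6, t7, t8}, keep only states in Sat with some successor in Z. Z1 = {t0, t2, t4, t5, t6, t7}; Z2 = {t2, t4, t5, t6, t7}; fixed.
Sat(EG (a -> q)) = {t2, t4, t5, t6, t7}
|Sat(EG (a -> q))| = |{t2, t4, t5, t6, t7}| = 5.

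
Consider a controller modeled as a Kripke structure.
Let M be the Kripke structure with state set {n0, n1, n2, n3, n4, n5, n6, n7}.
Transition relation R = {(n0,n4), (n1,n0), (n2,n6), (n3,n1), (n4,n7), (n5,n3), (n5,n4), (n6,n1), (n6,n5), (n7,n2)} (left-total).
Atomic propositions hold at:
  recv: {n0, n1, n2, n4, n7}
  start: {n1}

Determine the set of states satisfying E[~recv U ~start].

Sat(~recv) = {n3, n5, n6}
Sat(~start) = {n0, n2, n3, n4, n5, n6, n7}
E[~recv U ~start]: least fixpoint, start Z0 = Sat(~start) = {n0, n2, n3, n4, n5, n6, n7}, add states in Sat(~recv) with some successor in Z. Already a fixed point.
Sat(E[~recv U ~start]) = {n0, n2, n3, n4, n5, n6, n7}

{n0, n2, n3, n4, n5, n6, n7}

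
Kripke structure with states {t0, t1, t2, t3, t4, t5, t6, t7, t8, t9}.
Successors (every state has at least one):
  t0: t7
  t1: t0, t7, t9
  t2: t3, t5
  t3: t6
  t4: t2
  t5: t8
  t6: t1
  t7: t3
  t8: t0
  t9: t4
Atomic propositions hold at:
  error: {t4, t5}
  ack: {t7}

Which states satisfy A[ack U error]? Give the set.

A[ack U error]: least fixpoint, start Z0 = Sat(error) = {t4, t5}, add states in Sat(ack) with every successor in Z. Already a fixed point.
Sat(A[ack U error]) = {t4, t5}

{t4, t5}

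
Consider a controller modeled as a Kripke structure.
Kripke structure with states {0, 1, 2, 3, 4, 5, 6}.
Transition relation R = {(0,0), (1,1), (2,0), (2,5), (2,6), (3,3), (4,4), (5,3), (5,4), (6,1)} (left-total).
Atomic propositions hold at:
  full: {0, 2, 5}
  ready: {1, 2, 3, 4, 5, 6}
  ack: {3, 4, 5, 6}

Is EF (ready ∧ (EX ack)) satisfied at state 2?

Sat(EX ack) = {s : some successor in {3, 4, 5, 6}} = {2, 3, 4, 5}
Sat(ready ∧ (EX ack)) = {2, 3, 4, 5}
EF (ready ∧ (EX ack)): least fixpoint, start Z0 = {2, 3, 4, 5}, add states with some successor in Z. Already a fixed point.
Sat(EF (ready ∧ (EX ack))) = {2, 3, 4, 5}
2 ∈ Sat(EF (ready ∧ (EX ack))) = {2, 3, 4, 5}, so the formula holds at 2.

Yes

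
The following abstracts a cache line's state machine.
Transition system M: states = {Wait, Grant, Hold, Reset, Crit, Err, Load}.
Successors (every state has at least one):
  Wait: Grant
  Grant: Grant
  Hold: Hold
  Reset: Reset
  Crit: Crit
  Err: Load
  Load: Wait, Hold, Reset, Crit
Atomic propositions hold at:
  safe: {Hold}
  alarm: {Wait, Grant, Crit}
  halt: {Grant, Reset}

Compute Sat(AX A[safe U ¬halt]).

Sat(¬halt) = {Wait, Hold, Crit, Err, Load}
A[safe U ¬halt]: least fixpoint, start Z0 = Sat(¬halt) = {Wait, Hold, Crit, Err, Load}, add states in Sat(safe) with every successor in Z. Already a fixed point.
Sat(A[safe U ¬halt]) = {Wait, Hold, Crit, Err, Load}
Sat(AX A[safe U ¬halt]) = {s : every successor in {Wait, Hold, Crit, Err, Load}} = {Hold, Crit, Err}

{Hold, Crit, Err}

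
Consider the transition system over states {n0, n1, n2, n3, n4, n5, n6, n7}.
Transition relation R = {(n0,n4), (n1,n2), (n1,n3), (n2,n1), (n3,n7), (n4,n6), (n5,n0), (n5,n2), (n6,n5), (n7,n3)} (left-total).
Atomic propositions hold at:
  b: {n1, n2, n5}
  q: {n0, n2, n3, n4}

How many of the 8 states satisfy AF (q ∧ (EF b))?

5

EF b: least fixpoint, start Z0 = {n1, n2, n5}, add states with some successor in Z. Z1 = {n1, n2, n5, n6}; Z2 = {n1, n2, n4, n5, n6}; Z3 = {n0, n1, n2, n4, n5, n6}; fixed.
Sat(EF b) = {n0, n1, n2, n4, n5, n6}
Sat(q ∧ (EF b)) = {n0, n2, n4}
AF (q ∧ (EF b)): least fixpoint, start Z0 = {n0, n2, n4}, add states with every successor in Z. Z1 = {n0, n2, n4, n5}; Z2 = {n0, n2, n4, n5, n6}; fixed.
Sat(AF (q ∧ (EF b))) = {n0, n2, n4, n5, n6}
|Sat(AF (q ∧ (EF b)))| = |{n0, n2, n4, n5, n6}| = 5.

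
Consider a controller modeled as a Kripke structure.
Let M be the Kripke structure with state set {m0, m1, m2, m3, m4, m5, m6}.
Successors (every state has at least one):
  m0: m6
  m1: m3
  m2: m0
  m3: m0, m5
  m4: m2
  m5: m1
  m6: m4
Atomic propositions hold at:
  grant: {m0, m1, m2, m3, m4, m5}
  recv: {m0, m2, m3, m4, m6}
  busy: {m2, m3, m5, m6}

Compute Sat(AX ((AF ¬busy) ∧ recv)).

{m0, m1, m2, m4, m6}

Sat(¬busy) = {m0, m1, m4}
AF ¬busy: least fixpoint, start Z0 = {m0, m1, m4}, add states with every successor in Z. Z1 = {m0, m1, m2, m4, m5, m6}; Z2 = {m0, m1, m2, m3, m4, m5, m6}; fixed.
Sat(AF ¬busy) = {m0, m1, m2, m3, m4, m5, m6}
Sat((AF ¬busy) ∧ recv) = {m0, m2, m3, m4, m6}
Sat(AX ((AF ¬busy) ∧ recv)) = {s : every successor in {m0, m2, m3, m4, m6}} = {m0, m1, m2, m4, m6}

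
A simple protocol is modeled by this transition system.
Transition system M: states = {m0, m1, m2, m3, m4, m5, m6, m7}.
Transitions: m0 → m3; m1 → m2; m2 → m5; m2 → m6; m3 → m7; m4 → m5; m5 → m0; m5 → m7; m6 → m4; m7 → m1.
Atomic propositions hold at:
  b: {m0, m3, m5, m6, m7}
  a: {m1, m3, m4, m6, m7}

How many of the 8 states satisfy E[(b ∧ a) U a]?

Sat(b ∧ a) = {m3, m6, m7}
E[(b ∧ a) U a]: least fixpoint, start Z0 = Sat(a) = {m1, m3, m4, m6, m7}, add states in Sat(b ∧ a) with some successor in Z. Already a fixed point.
Sat(E[(b ∧ a) U a]) = {m1, m3, m4, m6, m7}
|Sat(E[(b ∧ a) U a])| = |{m1, m3, m4, m6, m7}| = 5.

5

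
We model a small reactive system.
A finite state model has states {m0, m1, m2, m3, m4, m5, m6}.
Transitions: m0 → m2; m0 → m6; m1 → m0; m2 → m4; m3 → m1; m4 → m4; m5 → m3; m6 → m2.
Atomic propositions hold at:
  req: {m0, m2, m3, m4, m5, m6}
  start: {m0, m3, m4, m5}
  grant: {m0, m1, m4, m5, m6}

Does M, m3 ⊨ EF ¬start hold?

Yes

Sat(¬start) = {m1, m2, m6}
EF ¬start: least fixpoint, start Z0 = {m1, m2, m6}, add states with some successor in Z. Z1 = {m0, m1, m2, m3, m6}; Z2 = {m0, m1, m2, m3, m5, m6}; fixed.
Sat(EF ¬start) = {m0, m1, m2, m3, m5, m6}
m3 ∈ Sat(EF ¬start) = {m0, m1, m2, m3, m5, m6}, so the formula holds at m3.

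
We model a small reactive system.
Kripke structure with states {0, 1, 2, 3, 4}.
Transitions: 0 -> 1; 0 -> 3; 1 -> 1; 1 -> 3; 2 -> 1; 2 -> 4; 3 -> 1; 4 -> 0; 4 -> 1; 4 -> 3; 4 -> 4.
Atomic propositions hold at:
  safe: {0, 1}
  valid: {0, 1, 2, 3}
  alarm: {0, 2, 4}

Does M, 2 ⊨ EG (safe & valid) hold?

Sat(safe & valid) = {0, 1}
EG (safe & valid): greatest fixpoint, start Z0 = {0, 1}, keep only states in Sat with some successor in Z. Already a fixed point.
Sat(EG (safe & valid)) = {0, 1}
2 ∉ Sat(EG (safe & valid)) = {0, 1}, so the formula does not hold at 2.

No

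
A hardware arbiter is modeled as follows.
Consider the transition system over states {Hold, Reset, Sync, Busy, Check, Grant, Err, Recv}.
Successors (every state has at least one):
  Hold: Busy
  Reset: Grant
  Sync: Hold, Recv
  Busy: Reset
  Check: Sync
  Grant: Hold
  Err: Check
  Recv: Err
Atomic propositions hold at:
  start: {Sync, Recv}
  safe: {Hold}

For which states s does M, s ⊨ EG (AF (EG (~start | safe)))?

Sat(~start) = {Hold, Reset, Busy, Check, Grant, Err}
Sat(~start | safe) = {Hold, Reset, Busy, Check, Grant, Err}
EG (~start | safe): greatest fixpoint, start Z0 = {Hold, Reset, Busy, Check, Grant, Err}, keep only states in Sat with some successor in Z. Z1 = {Hold, Reset, Busy, Grant, Err}; Z2 = {Hold, Reset, Busy, Grant}; fixed.
Sat(EG (~start | safe)) = {Hold, Reset, Busy, Grant}
AF (EG (~start | safe)): least fixpoint, start Z0 = {Hold, Reset, Busy, Grant}, add states with every successor in Z. Already a fixed point.
Sat(AF (EG (~start | safe))) = {Hold, Reset, Busy, Grant}
EG (AF (EG (~start | safe))): greatest fixpoint, start Z0 = {Hold, Reset, Busy, Grant}, keep only states in Sat with some successor in Z. Already a fixed point.
Sat(EG (AF (EG (~start | safe)))) = {Hold, Reset, Busy, Grant}

{Hold, Reset, Busy, Grant}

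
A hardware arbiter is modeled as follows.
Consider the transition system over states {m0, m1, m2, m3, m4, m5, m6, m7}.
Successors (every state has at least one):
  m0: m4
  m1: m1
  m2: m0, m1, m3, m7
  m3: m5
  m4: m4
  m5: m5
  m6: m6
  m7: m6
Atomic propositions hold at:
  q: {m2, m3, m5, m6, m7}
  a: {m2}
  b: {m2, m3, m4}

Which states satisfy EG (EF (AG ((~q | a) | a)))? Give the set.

Sat(~q) = {m0, m1, m4}
Sat(~q | a) = {m0, m1, m2, m4}
Sat((~q | a) | a) = {m0, m1, m2, m4}
AG ((~q | a) | a): greatest fixpoint, start Z0 = {m0, m1, m2, m4}, keep only states in Sat with every successor in Z. Z1 = {m0, m1, m4}; fixed.
Sat(AG ((~q | a) | a)) = {m0, m1, m4}
EF (AG ((~q | a) | a)): least fixpoint, start Z0 = {m0, m1, m4}, add states with some successor in Z. Z1 = {m0, m1, m2, m4}; fixed.
Sat(EF (AG ((~q | a) | a))) = {m0, m1, m2, m4}
EG (EF (AG ((~q | a) | a))): greatest fixpoint, start Z0 = {m0, m1, m2, m4}, keep only states in Sat with some successor in Z. Already a fixed point.
Sat(EG (EF (AG ((~q | a) | a)))) = {m0, m1, m2, m4}

{m0, m1, m2, m4}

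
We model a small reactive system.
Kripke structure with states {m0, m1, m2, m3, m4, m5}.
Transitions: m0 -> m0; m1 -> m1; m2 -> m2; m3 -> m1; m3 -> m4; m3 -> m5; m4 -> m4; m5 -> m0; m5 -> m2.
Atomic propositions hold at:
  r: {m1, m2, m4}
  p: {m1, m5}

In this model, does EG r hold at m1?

EG r: greatest fixpoint, start Z0 = {m1, m2, m4}, keep only states in Sat with some successor in Z. Already a fixed point.
Sat(EG r) = {m1, m2, m4}
m1 ∈ Sat(EG r) = {m1, m2, m4}, so the formula holds at m1.

Yes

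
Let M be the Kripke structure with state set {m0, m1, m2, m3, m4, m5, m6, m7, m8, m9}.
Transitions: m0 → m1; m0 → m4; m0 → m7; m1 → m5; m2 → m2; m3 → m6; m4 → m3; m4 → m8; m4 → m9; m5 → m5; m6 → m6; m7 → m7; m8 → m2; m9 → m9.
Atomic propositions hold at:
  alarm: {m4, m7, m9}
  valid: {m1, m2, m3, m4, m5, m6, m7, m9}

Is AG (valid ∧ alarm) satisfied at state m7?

Yes

Sat(valid ∧ alarm) = {m4, m7, m9}
AG (valid ∧ alarm): greatest fixpoint, start Z0 = {m4, m7, m9}, keep only states in Sat with every successor in Z. Z1 = {m7, m9}; fixed.
Sat(AG (valid ∧ alarm)) = {m7, m9}
m7 ∈ Sat(AG (valid ∧ alarm)) = {m7, m9}, so the formula holds at m7.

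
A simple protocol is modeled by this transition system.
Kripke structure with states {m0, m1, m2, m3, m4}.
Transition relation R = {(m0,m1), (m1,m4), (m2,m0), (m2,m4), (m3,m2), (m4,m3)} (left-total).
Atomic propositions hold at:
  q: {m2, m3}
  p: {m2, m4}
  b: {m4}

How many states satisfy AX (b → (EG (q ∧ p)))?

3

Sat(q ∧ p) = {m2}
EG (q ∧ p): greatest fixpoint, start Z0 = {m2}, keep only states in Sat with some successor in Z. Z1 = ∅; fixed.
Sat(EG (q ∧ p)) = ∅
Sat(b → (EG (q ∧ p))) = {m0, m1, m2, m3}
Sat(AX (b → (EG (q ∧ p)))) = {s : every successor in {m0, m1, m2, m3}} = {m0, m3, m4}
|Sat(AX (b → (EG (q ∧ p))))| = |{m0, m3, m4}| = 3.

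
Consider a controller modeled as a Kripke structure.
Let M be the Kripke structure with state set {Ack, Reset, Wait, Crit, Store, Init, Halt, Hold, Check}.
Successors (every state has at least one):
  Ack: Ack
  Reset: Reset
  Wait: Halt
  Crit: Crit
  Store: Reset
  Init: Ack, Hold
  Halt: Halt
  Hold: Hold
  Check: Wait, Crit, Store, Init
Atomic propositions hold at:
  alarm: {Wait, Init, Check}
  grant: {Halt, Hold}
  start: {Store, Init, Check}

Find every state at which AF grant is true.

AF grant: least fixpoint, start Z0 = {Halt, Hold}, add states with every successor in Z. Z1 = {Wait, Halt, Hold}; fixed.
Sat(AF grant) = {Wait, Halt, Hold}

{Wait, Halt, Hold}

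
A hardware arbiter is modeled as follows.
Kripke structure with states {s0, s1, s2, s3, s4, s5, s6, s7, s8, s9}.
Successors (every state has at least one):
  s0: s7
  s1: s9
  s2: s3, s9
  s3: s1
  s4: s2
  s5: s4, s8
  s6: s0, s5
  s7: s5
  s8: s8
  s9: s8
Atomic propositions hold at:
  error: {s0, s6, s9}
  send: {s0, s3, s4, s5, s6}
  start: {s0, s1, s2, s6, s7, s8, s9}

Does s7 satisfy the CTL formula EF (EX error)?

Yes

Sat(EX error) = {s : some successor in {s0, s6, s9}} = {s1, s2, s6}
EF (EX error): least fixpoint, start Z0 = {s1, s2, s6}, add states with some successor in Z. Z1 = {s1, s2, s3, s4, s6}; Z2 = {s1, s2, s3, s4, s5, s6}; Z3 = {s1, s2, s3, s4, s5, s6, s7}; Z4 = {s0, s1, s2, s3, s4, s5, s6, s7}; fixed.
Sat(EF (EX error)) = {s0, s1, s2, s3, s4, s5, s6, s7}
s7 ∈ Sat(EF (EX error)) = {s0, s1, s2, s3, s4, s5, s6, s7}, so the formula holds at s7.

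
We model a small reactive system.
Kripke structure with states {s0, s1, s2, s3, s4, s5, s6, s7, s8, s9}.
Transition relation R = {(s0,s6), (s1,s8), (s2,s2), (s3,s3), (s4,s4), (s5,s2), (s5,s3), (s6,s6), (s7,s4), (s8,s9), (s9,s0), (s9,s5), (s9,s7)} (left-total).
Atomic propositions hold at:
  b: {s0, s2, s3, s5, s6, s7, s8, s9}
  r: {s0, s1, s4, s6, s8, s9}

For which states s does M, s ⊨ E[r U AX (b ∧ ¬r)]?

Sat(¬r) = {s2, s3, s5, s7}
Sat(b ∧ ¬r) = {s2, s3, s5, s7}
Sat(AX (b ∧ ¬r)) = {s : every successor in {s2, s3, s5, s7}} = {s2, s3, s5}
E[r U AX (b ∧ ¬r)]: least fixpoint, start Z0 = Sat(AX (b ∧ ¬r)) = {s2, s3, s5}, add states in Sat(r) with some successor in Z. Z1 = {s2, s3, s5, s9}; Z2 = {s2, s3, s5, s8, s9}; Z3 = {s1, s2, s3, s5, s8, s9}; fixed.
Sat(E[r U AX (b ∧ ¬r)]) = {s1, s2, s3, s5, s8, s9}

{s1, s2, s3, s5, s8, s9}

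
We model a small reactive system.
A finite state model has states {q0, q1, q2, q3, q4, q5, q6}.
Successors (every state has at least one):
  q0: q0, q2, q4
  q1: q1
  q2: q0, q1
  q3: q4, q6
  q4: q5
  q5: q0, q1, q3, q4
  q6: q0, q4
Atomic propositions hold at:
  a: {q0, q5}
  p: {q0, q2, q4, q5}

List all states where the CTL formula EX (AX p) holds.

{q0, q2, q3, q5, q6}

Sat(AX p) = {s : every successor in {q0, q2, q4, q5}} = {q0, q4, q6}
Sat(EX (AX p)) = {s : some successor in {q0, q4, q6}} = {q0, q2, q3, q5, q6}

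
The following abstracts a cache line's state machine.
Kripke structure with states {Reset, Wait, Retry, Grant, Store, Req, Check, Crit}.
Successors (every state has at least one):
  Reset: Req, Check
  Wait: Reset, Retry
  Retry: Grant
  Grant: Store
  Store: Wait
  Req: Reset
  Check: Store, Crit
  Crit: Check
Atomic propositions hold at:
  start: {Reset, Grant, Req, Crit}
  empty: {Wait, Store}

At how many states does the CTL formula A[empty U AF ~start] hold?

Sat(~start) = {Wait, Retry, Store, Check}
AF ~start: least fixpoint, start Z0 = {Wait, Retry, Store, Check}, add states with every successor in Z. Z1 = {Wait, Retry, Grant, Store, Check, Crit}; fixed.
Sat(AF ~start) = {Wait, Retry, Grant, Store, Check, Crit}
A[empty U AF ~start]: least fixpoint, start Z0 = Sat(AF ~start) = {Wait, Retry, Grant, Store, Check, Crit}, add states in Sat(empty) with every successor in Z. Already a fixed point.
Sat(A[empty U AF ~start]) = {Wait, Retry, Grant, Store, Check, Crit}
|Sat(A[empty U AF ~start])| = |{Wait, Retry, Grant, Store, Check, Crit}| = 6.

6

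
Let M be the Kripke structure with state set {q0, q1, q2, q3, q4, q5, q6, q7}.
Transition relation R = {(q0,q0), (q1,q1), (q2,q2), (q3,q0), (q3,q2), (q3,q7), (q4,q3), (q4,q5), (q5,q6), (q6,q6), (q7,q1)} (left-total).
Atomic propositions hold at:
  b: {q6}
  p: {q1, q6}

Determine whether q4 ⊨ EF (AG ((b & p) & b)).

Sat(b & p) = {q6}
Sat((b & p) & b) = {q6}
AG ((b & p) & b): greatest fixpoint, start Z0 = {q6}, keep only states in Sat with every successor in Z. Already a fixed point.
Sat(AG ((b & p) & b)) = {q6}
EF (AG ((b & p) & b)): least fixpoint, start Z0 = {q6}, add states with some successor in Z. Z1 = {q5, q6}; Z2 = {q4, q5, q6}; fixed.
Sat(EF (AG ((b & p) & b))) = {q4, q5, q6}
q4 ∈ Sat(EF (AG ((b & p) & b))) = {q4, q5, q6}, so the formula holds at q4.

Yes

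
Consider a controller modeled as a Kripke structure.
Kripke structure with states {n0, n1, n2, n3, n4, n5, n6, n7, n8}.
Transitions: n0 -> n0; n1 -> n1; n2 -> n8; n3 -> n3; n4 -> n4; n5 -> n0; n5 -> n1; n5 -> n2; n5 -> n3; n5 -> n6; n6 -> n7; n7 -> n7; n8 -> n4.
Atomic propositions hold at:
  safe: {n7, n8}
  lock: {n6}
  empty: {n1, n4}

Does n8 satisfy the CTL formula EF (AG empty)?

AG empty: greatest fixpoint, start Z0 = {n1, n4}, keep only states in Sat with every successor in Z. Already a fixed point.
Sat(AG empty) = {n1, n4}
EF (AG empty): least fixpoint, start Z0 = {n1, n4}, add states with some successor in Z. Z1 = {n1, n4, n5, n8}; Z2 = {n1, n2, n4, n5, n8}; fixed.
Sat(EF (AG empty)) = {n1, n2, n4, n5, n8}
n8 ∈ Sat(EF (AG empty)) = {n1, n2, n4, n5, n8}, so the formula holds at n8.

Yes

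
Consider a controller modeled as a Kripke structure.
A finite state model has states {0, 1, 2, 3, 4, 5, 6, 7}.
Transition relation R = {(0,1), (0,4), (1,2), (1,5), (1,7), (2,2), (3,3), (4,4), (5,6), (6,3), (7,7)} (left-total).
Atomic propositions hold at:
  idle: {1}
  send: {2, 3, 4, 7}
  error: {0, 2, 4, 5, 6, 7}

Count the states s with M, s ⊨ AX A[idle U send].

5

A[idle U send]: least fixpoint, start Z0 = Sat(send) = {2, 3, 4, 7}, add states in Sat(idle) with every successor in Z. Already a fixed point.
Sat(A[idle U send]) = {2, 3, 4, 7}
Sat(AX A[idle U send]) = {s : every successor in {2, 3, 4, 7}} = {2, 3, 4, 6, 7}
|Sat(AX A[idle U send])| = |{2, 3, 4, 6, 7}| = 5.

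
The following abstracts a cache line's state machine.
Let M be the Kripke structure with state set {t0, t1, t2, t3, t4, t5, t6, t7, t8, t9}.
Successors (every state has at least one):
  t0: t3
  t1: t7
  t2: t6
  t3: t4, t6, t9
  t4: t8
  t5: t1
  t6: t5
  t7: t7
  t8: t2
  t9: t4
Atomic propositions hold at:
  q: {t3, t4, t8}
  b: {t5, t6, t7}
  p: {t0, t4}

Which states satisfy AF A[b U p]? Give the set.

A[b U p]: least fixpoint, start Z0 = Sat(p) = {t0, t4}, add states in Sat(b) with every successor in Z. Already a fixed point.
Sat(A[b U p]) = {t0, t4}
AF A[b U p]: least fixpoint, start Z0 = {t0, t4}, add states with every successor in Z. Z1 = {t0, t4, t9}; fixed.
Sat(AF A[b U p]) = {t0, t4, t9}

{t0, t4, t9}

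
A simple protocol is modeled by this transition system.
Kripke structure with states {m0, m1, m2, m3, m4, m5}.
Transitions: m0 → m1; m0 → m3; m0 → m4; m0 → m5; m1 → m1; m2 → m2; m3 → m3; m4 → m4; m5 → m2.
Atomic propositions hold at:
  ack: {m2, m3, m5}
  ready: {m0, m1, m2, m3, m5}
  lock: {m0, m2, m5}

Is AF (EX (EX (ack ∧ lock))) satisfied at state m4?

Sat(ack ∧ lock) = {m2, m5}
Sat(EX (ack ∧ lock)) = {s : some successor in {m2, m5}} = {m0, m2, m5}
Sat(EX (EX (ack ∧ lock))) = {s : some successor in {m0, m2, m5}} = {m0, m2, m5}
AF (EX (EX (ack ∧ lock))): least fixpoint, start Z0 = {m0, m2, m5}, add states with every successor in Z. Already a fixed point.
Sat(AF (EX (EX (ack ∧ lock)))) = {m0, m2, m5}
m4 ∉ Sat(AF (EX (EX (ack ∧ lock)))) = {m0, m2, m5}, so the formula does not hold at m4.

No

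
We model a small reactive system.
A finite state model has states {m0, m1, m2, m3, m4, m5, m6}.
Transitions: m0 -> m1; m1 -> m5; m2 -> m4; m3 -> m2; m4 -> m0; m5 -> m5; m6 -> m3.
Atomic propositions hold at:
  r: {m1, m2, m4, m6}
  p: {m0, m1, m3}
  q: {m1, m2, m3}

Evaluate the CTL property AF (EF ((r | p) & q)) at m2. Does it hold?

Sat(r | p) = {m0, m1, m2, m3, m4, m6}
Sat((r | p) & q) = {m1, m2, m3}
EF ((r | p) & q): least fixpoint, start Z0 = {m1, m2, m3}, add states with some successor in Z. Z1 = {m0, m1, m2, m3, m6}; Z2 = {m0, m1, m2, m3, m4, m6}; fixed.
Sat(EF ((r | p) & q)) = {m0, m1, m2, m3, m4, m6}
AF (EF ((r | p) & q)): least fixpoint, start Z0 = {m0, m1, m2, m3, m4, m6}, add states with every successor in Z. Already a fixed point.
Sat(AF (EF ((r | p) & q))) = {m0, m1, m2, m3, m4, m6}
m2 ∈ Sat(AF (EF ((r | p) & q))) = {m0, m1, m2, m3, m4, m6}, so the formula holds at m2.

Yes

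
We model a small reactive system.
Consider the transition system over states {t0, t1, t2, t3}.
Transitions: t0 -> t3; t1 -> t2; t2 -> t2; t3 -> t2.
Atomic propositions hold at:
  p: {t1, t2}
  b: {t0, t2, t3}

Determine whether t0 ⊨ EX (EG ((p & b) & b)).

Sat(p & b) = {t2}
Sat((p & b) & b) = {t2}
EG ((p & b) & b): greatest fixpoint, start Z0 = {t2}, keep only states in Sat with some successor in Z. Already a fixed point.
Sat(EG ((p & b) & b)) = {t2}
Sat(EX (EG ((p & b) & b))) = {s : some successor in {t2}} = {t1, t2, t3}
t0 ∉ Sat(EX (EG ((p & b) & b))) = {t1, t2, t3}, so the formula does not hold at t0.

No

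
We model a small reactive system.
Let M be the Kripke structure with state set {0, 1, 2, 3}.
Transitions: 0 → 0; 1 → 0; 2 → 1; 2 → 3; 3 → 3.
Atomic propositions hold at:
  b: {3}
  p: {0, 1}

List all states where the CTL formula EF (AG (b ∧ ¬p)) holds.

{2, 3}

Sat(¬p) = {2, 3}
Sat(b ∧ ¬p) = {3}
AG (b ∧ ¬p): greatest fixpoint, start Z0 = {3}, keep only states in Sat with every successor in Z. Already a fixed point.
Sat(AG (b ∧ ¬p)) = {3}
EF (AG (b ∧ ¬p)): least fixpoint, start Z0 = {3}, add states with some successor in Z. Z1 = {2, 3}; fixed.
Sat(EF (AG (b ∧ ¬p))) = {2, 3}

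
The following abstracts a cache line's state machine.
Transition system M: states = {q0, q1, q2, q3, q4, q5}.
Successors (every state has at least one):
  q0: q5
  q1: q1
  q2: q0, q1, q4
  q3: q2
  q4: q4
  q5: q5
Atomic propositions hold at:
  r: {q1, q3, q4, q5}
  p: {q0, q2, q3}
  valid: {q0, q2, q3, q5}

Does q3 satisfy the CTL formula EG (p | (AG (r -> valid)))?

Yes

Sat(r -> valid) = {q0, q2, q3, q5}
AG (r -> valid): greatest fixpoint, start Z0 = {q0, q2, q3, q5}, keep only states in Sat with every successor in Z. Z1 = {q0, q3, q5}; Z2 = {q0, q5}; fixed.
Sat(AG (r -> valid)) = {q0, q5}
Sat(p | (AG (r -> valid))) = {q0, q2, q3, q5}
EG (p | (AG (r -> valid))): greatest fixpoint, start Z0 = {q0, q2, q3, q5}, keep only states in Sat with some successor in Z. Already a fixed point.
Sat(EG (p | (AG (r -> valid)))) = {q0, q2, q3, q5}
q3 ∈ Sat(EG (p | (AG (r -> valid)))) = {q0, q2, q3, q5}, so the formula holds at q3.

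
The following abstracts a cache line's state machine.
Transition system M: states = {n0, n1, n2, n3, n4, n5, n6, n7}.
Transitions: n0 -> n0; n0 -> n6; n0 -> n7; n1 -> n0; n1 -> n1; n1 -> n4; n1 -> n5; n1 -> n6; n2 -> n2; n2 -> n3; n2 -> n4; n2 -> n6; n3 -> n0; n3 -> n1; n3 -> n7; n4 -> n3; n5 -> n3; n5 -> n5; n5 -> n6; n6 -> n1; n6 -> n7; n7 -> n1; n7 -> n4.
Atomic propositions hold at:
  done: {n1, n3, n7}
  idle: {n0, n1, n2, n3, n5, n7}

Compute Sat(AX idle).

Sat(AX idle) = {s : every successor in {n0, n1, n2, n3, n5, n7}} = {n3, n4, n6}

{n3, n4, n6}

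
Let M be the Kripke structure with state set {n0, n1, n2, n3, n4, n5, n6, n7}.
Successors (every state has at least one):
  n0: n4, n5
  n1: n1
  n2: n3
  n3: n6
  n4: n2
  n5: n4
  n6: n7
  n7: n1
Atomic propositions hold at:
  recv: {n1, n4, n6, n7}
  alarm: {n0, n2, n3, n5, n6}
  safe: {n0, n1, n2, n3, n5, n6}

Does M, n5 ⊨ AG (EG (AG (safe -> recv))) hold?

Sat(safe -> recv) = {n1, n4, n6, n7}
AG (safe -> recv): greatest fixpoint, start Z0 = {n1, n4, n6, n7}, keep only states in Sat with every successor in Z. Z1 = {n1, n6, n7}; fixed.
Sat(AG (safe -> recv)) = {n1, n6, n7}
EG (AG (safe -> recv)): greatest fixpoint, start Z0 = {n1, n6, n7}, keep only states in Sat with some successor in Z. Already a fixed point.
Sat(EG (AG (safe -> recv))) = {n1, n6, n7}
AG (EG (AG (safe -> recv))): greatest fixpoint, start Z0 = {n1, n6, n7}, keep only states in Sat with every successor in Z. Already a fixed point.
Sat(AG (EG (AG (safe -> recv)))) = {n1, n6, n7}
n5 ∉ Sat(AG (EG (AG (safe -> recv)))) = {n1, n6, n7}, so the formula does not hold at n5.

No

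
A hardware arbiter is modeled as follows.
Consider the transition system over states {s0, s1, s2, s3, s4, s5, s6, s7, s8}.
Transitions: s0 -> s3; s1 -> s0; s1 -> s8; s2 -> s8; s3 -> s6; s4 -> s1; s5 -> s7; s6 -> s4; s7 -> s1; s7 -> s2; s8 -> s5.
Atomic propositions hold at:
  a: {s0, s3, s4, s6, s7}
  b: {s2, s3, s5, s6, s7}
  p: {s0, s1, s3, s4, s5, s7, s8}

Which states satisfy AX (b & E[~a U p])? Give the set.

Sat(~a) = {s1, s2, s5, s8}
E[~a U p]: least fixpoint, start Z0 = Sat(p) = {s0, s1, s3, s4, s5, s7, s8}, add states in Sat(~a) with some successor in Z. Z1 = {s0, s1, s2, s3, s4, s5, s7, s8}; fixed.
Sat(E[~a U p]) = {s0, s1, s2, s3, s4, s5, s7, s8}
Sat(b & E[~a U p]) = {s2, s3, s5, s7}
Sat(AX (b & E[~a U p])) = {s : every successor in {s2, s3, s5, s7}} = {s0, s5, s8}

{s0, s5, s8}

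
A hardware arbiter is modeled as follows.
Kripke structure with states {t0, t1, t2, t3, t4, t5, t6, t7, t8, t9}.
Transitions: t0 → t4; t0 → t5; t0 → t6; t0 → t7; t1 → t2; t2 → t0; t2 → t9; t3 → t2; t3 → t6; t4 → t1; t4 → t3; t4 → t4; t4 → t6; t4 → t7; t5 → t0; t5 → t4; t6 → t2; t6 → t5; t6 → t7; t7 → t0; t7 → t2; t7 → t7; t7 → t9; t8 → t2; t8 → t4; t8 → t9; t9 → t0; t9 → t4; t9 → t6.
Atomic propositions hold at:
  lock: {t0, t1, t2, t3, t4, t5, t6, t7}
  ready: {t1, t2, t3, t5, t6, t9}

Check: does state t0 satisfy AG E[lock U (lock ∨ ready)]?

Sat(lock ∨ ready) = {t0, t1, t2, t3, t4, t5, t6, t7, t9}
E[lock U (lock ∨ ready)]: least fixpoint, start Z0 = Sat((lock ∨ ready)) = {t0, t1, t2, t3, t4, t5, t6, t7, t9}, add states in Sat(lock) with some successor in Z. Already a fixed point.
Sat(E[lock U (lock ∨ ready)]) = {t0, t1, t2, t3, t4, t5, t6, t7, t9}
AG E[lock U (lock ∨ ready)]: greatest fixpoint, start Z0 = {t0, t1, t2, t3, t4, t5, t6, t7, t9}, keep only states in Sat with every successor in Z. Already a fixed point.
Sat(AG E[lock U (lock ∨ ready)]) = {t0, t1, t2, t3, t4, t5, t6, t7, t9}
t0 ∈ Sat(AG E[lock U (lock ∨ ready)]) = {t0, t1, t2, t3, t4, t5, t6, t7, t9}, so the formula holds at t0.

Yes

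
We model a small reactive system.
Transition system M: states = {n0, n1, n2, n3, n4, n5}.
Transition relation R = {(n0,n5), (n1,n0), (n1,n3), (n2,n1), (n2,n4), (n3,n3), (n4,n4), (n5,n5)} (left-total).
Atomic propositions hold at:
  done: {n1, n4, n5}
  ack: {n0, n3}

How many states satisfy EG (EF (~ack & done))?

5

Sat(~ack) = {n1, n2, n4, n5}
Sat(~ack & done) = {n1, n4, n5}
EF (~ack & done): least fixpoint, start Z0 = {n1, n4, n5}, add states with some successor in Z. Z1 = {n0, n1, n2, n4, n5}; fixed.
Sat(EF (~ack & done)) = {n0, n1, n2, n4, n5}
EG (EF (~ack & done)): greatest fixpoint, start Z0 = {n0, n1, n2, n4, n5}, keep only states in Sat with some successor in Z. Already a fixed point.
Sat(EG (EF (~ack & done))) = {n0, n1, n2, n4, n5}
|Sat(EG (EF (~ack & done)))| = |{n0, n1, n2, n4, n5}| = 5.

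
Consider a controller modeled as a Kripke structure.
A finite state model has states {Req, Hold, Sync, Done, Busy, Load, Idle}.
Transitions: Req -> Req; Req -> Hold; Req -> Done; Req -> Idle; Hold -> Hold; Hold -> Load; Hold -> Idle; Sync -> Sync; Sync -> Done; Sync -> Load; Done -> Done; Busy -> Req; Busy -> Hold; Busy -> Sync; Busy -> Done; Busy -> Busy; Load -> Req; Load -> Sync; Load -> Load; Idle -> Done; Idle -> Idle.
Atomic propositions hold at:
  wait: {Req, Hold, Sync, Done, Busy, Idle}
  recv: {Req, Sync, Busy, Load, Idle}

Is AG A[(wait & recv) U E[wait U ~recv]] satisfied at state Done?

Sat(wait & recv) = {Req, Sync, Busy, Idle}
Sat(~recv) = {Hold, Done}
E[wait U ~recv]: least fixpoint, start Z0 = Sat(~recv) = {Hold, Done}, add states in Sat(wait) with some successor in Z. Z1 = {Req, Hold, Sync, Done, Busy, Idle}; fixed.
Sat(E[wait U ~recv]) = {Req, Hold, Sync, Done, Busy, Idle}
A[(wait & recv) U E[wait U ~recv]]: least fixpoint, start Z0 = Sat(E[wait U ~recv]) = {Req, Hold, Sync, Done, Busy, Idle}, add states in Sat(wait & recv) with every successor in Z. Already a fixed point.
Sat(A[(wait & recv) U E[wait U ~recv]]) = {Req, Hold, Sync, Done, Busy, Idle}
AG A[(wait & recv) U E[wait U ~recv]]: greatest fixpoint, start Z0 = {Req, Hold, Sync, Done, Busy, Idle}, keep only states in Sat with every successor in Z. Z1 = {Req, Done, Busy, Idle}; Z2 = {Done, Idle}; fixed.
Sat(AG A[(wait & recv) U E[wait U ~recv]]) = {Done, Idle}
Done ∈ Sat(AG A[(wait & recv) U E[wait U ~recv]]) = {Done, Idle}, so the formula holds at Done.

Yes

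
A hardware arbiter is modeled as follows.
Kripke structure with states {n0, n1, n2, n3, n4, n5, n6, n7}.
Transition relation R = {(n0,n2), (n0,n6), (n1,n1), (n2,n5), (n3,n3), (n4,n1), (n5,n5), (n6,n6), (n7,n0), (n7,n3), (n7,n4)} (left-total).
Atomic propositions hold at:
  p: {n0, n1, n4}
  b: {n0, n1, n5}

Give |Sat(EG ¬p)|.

Sat(¬p) = {n2, n3, n5, n6, n7}
EG ¬p: greatest fixpoint, start Z0 = {n2, n3, n5, n6, n7}, keep only states in Sat with some successor in Z. Already a fixed point.
Sat(EG ¬p) = {n2, n3, n5, n6, n7}
|Sat(EG ¬p)| = |{n2, n3, n5, n6, n7}| = 5.

5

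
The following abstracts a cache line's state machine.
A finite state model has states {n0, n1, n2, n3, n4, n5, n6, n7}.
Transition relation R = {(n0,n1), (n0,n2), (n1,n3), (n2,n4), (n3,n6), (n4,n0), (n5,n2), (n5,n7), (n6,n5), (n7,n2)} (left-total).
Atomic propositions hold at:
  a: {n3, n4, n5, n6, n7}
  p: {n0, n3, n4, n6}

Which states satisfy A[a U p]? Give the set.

A[a U p]: least fixpoint, start Z0 = Sat(p) = {n0, n3, n4, n6}, add states in Sat(a) with every successor in Z. Already a fixed point.
Sat(A[a U p]) = {n0, n3, n4, n6}

{n0, n3, n4, n6}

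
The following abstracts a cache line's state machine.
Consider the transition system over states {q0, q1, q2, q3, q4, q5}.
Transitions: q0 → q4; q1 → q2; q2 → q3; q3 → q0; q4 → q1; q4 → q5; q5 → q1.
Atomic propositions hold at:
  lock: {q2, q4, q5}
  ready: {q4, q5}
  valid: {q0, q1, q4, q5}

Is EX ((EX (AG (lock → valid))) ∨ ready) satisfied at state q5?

Sat(lock → valid) = {q0, q1, q3, q4, q5}
AG (lock → valid): greatest fixpoint, start Z0 = {q0, q1, q3, q4, q5}, keep only states in Sat with every successor in Z. Z1 = {q0, q3, q4, q5}; Z2 = {q0, q3}; Z3 = {q3}; Z4 = ∅; fixed.
Sat(AG (lock → valid)) = ∅
Sat(EX (AG (lock → valid))) = {s : some successor in ∅} = ∅
Sat((EX (AG (lock → valid))) ∨ ready) = {q4, q5}
Sat(EX ((EX (AG (lock → valid))) ∨ ready)) = {s : some successor in {q4, q5}} = {q0, q4}
q5 ∉ Sat(EX ((EX (AG (lock → valid))) ∨ ready)) = {q0, q4}, so the formula does not hold at q5.

No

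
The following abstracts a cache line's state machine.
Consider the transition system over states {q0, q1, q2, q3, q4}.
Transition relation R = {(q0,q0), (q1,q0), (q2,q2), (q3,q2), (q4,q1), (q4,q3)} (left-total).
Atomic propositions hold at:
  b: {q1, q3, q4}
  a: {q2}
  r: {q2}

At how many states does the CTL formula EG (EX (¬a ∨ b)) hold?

3

Sat(¬a) = {q0, q1, q3, q4}
Sat(¬a ∨ b) = {q0, q1, q3, q4}
Sat(EX (¬a ∨ b)) = {s : some successor in {q0, q1, q3, q4}} = {q0, q1, q4}
EG (EX (¬a ∨ b)): greatest fixpoint, start Z0 = {q0, q1, q4}, keep only states in Sat with some successor in Z. Already a fixed point.
Sat(EG (EX (¬a ∨ b))) = {q0, q1, q4}
|Sat(EG (EX (¬a ∨ b)))| = |{q0, q1, q4}| = 3.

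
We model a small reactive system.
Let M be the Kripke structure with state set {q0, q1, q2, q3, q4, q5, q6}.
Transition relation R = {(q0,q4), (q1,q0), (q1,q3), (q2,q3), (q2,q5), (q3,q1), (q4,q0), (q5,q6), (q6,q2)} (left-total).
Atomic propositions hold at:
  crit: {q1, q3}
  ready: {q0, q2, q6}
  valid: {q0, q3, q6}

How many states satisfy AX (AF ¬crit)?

4

Sat(¬crit) = {q0, q2, q4, q5, q6}
AF ¬crit: least fixpoint, start Z0 = {q0, q2, q4, q5, q6}, add states with every successor in Z. Already a fixed point.
Sat(AF ¬crit) = {q0, q2, q4, q5, q6}
Sat(AX (AF ¬crit)) = {s : every successor in {q0, q2, q4, q5, q6}} = {q0, q4, q5, q6}
|Sat(AX (AF ¬crit))| = |{q0, q4, q5, q6}| = 4.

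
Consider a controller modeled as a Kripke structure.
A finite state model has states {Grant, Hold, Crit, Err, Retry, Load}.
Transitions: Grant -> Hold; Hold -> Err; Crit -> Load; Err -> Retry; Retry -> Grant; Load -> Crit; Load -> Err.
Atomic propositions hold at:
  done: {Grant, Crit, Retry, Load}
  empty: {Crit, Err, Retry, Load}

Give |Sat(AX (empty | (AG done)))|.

4

AG done: greatest fixpoint, start Z0 = {Grant, Crit, Retry, Load}, keep only states in Sat with every successor in Z. Z1 = {Crit, Retry}; Z2 = ∅; fixed.
Sat(AG done) = ∅
Sat(empty | (AG done)) = {Crit, Err, Retry, Load}
Sat(AX (empty | (AG done))) = {s : every successor in {Crit, Err, Retry, Load}} = {Hold, Crit, Err, Load}
|Sat(AX (empty | (AG done)))| = |{Hold, Crit, Err, Load}| = 4.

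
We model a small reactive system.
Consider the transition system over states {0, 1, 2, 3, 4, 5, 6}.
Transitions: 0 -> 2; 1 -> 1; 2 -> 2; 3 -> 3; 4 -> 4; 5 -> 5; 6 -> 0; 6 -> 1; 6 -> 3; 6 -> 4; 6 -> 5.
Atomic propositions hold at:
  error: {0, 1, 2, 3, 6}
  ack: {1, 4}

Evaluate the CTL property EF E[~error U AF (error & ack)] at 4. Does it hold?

Sat(~error) = {4, 5}
Sat(error & ack) = {1}
AF (error & ack): least fixpoint, start Z0 = {1}, add states with every successor in Z. Already a fixed point.
Sat(AF (error & ack)) = {1}
E[~error U AF (error & ack)]: least fixpoint, start Z0 = Sat(AF (error & ack)) = {1}, add states in Sat(~error) with some successor in Z. Already a fixed point.
Sat(E[~error U AF (error & ack)]) = {1}
EF E[~error U AF (error & ack)]: least fixpoint, start Z0 = {1}, add states with some successor in Z. Z1 = {1, 6}; fixed.
Sat(EF E[~error U AF (error & ack)]) = {1, 6}
4 ∉ Sat(EF E[~error U AF (error & ack)]) = {1, 6}, so the formula does not hold at 4.

No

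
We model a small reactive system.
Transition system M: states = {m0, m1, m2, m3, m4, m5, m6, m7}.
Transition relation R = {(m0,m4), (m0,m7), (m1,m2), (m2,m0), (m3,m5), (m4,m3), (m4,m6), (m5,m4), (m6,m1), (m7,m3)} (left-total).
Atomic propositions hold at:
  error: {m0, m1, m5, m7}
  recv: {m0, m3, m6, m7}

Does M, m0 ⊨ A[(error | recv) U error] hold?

Yes

Sat(error | recv) = {m0, m1, m3, m5, m6, m7}
A[(error | recv) U error]: least fixpoint, start Z0 = Sat(error) = {m0, m1, m5, m7}, add states in Sat(error | recv) with every successor in Z. Z1 = {m0, m1, m3, m5, m6, m7}; fixed.
Sat(A[(error | recv) U error]) = {m0, m1, m3, m5, m6, m7}
m0 ∈ Sat(A[(error | recv) U error]) = {m0, m1, m3, m5, m6, m7}, so the formula holds at m0.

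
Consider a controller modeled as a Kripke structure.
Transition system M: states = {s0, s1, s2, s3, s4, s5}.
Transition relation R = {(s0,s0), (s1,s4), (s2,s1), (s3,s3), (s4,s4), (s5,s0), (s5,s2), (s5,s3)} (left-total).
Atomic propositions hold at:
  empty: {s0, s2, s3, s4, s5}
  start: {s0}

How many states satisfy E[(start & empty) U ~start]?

Sat(start & empty) = {s0}
Sat(~start) = {s1, s2, s3, s4, s5}
E[(start & empty) U ~start]: least fixpoint, start Z0 = Sat(~start) = {s1, s2, s3, s4, s5}, add states in Sat(start & empty) with some successor in Z. Already a fixed point.
Sat(E[(start & empty) U ~start]) = {s1, s2, s3, s4, s5}
|Sat(E[(start & empty) U ~start])| = |{s1, s2, s3, s4, s5}| = 5.

5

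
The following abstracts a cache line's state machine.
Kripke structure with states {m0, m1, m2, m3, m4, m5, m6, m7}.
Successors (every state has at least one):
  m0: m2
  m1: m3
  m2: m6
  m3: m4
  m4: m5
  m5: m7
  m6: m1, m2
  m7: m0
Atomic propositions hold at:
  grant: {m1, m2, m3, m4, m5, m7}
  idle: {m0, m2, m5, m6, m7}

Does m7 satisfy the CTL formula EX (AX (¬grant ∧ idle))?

Sat(¬grant) = {m0, m6}
Sat(¬grant ∧ idle) = {m0, m6}
Sat(AX (¬grant ∧ idle)) = {s : every successor in {m0, m6}} = {m2, m7}
Sat(EX (AX (¬grant ∧ idle))) = {s : some successor in {m2, m7}} = {m0, m5, m6}
m7 ∉ Sat(EX (AX (¬grant ∧ idle))) = {m0, m5, m6}, so the formula does not hold at m7.

No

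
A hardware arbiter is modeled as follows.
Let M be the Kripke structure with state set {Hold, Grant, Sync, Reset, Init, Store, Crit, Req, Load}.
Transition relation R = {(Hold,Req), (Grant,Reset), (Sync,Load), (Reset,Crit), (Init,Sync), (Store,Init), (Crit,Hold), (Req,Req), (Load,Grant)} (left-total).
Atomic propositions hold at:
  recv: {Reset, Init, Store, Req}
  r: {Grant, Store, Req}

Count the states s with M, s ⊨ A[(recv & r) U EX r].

3

Sat(recv & r) = {Store, Req}
Sat(EX r) = {s : some successor in {Grant, Store, Req}} = {Hold, Req, Load}
A[(recv & r) U EX r]: least fixpoint, start Z0 = Sat(EX r) = {Hold, Req, Load}, add states in Sat(recv & r) with every successor in Z. Already a fixed point.
Sat(A[(recv & r) U EX r]) = {Hold, Req, Load}
|Sat(A[(recv & r) U EX r])| = |{Hold, Req, Load}| = 3.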